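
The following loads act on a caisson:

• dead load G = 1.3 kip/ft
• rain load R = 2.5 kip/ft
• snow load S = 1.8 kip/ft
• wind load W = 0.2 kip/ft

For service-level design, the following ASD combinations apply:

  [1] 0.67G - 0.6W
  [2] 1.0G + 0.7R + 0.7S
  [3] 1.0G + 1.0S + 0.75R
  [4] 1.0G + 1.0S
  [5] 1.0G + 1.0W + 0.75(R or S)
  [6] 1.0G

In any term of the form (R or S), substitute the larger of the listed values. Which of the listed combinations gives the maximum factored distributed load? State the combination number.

Combination 3

(R or S) → R = 2.5 kip/ft.
[1] 0.67(1.3) - 0.6(0.2) = 0.87 - 0.12 = 0.75
[2] 1.0(1.3) + 0.7(2.5) + 0.7(1.8) = 1.30 + 1.75 + 1.26 = 4.31
[3] 1.0(1.3) + 1.0(1.8) + 0.75(2.5) = 1.30 + 1.80 + 1.88 = 4.98
[4] 1.0(1.3) + 1.0(1.8) = 1.30 + 1.80 = 3.10
[5] 1.0(1.3) + 1.0(0.2) + 0.75(2.5) = 1.30 + 0.20 + 1.88 = 3.38
[6] 1.0(1.3) = 1.30
The largest value is 4.98 kip/ft from combination 3.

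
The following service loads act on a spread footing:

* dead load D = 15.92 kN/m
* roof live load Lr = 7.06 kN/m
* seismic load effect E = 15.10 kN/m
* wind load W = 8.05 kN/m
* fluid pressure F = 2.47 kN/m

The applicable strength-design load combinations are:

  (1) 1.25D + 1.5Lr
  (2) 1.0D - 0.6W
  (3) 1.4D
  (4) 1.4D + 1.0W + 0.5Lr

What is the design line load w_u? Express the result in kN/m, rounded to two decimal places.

(1) 1.25(15.92) + 1.5(7.06) = 19.90 + 10.59 = 30.49
(2) 1.0(15.92) - 0.6(8.05) = 15.92 - 4.83 = 11.09
(3) 1.4(15.92) = 22.29
(4) 1.4(15.92) + 1.0(8.05) + 0.5(7.06) = 22.29 + 8.05 + 3.53 = 33.87
Combination 4 governs: w_u = 33.87 kN/m.

33.87 kN/m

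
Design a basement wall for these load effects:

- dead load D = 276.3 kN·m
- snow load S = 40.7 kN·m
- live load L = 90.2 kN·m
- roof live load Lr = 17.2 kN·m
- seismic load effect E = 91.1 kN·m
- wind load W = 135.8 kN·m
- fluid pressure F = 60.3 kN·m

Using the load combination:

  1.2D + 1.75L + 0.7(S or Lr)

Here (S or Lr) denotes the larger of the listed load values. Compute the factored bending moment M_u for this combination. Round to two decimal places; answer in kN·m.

517.90 kN·m

(S or Lr) → S = 40.7 kN·m.
1.2(276.3) + 1.75(90.2) + 0.7(40.7) = 331.56 + 157.85 + 28.49 = 517.90
M_u = 517.90 kN·m.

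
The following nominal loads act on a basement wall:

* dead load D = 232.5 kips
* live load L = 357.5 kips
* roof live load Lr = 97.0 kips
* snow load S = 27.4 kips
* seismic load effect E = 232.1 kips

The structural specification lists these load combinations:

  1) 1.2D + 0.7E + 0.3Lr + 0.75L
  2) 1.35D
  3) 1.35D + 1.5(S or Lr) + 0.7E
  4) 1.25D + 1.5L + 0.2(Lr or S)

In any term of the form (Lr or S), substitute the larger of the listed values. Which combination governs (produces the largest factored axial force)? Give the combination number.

Combination 4

(S or Lr) → Lr = 97.0 kips; (Lr or S) → Lr = 97.0 kips.
1) 1.2(232.5) + 0.7(232.1) + 0.3(97.0) + 0.75(357.5) = 279.0 + 162.5 + 29.1 + 268.1 = 738.7
2) 1.35(232.5) = 313.9
3) 1.35(232.5) + 1.5(97.0) + 0.7(232.1) = 621.8
4) 1.25(232.5) + 1.5(357.5) + 0.2(97.0) = 290.6 + 536.3 + 19.4 = 846.3
The largest value is 846.3 kips from combination 4.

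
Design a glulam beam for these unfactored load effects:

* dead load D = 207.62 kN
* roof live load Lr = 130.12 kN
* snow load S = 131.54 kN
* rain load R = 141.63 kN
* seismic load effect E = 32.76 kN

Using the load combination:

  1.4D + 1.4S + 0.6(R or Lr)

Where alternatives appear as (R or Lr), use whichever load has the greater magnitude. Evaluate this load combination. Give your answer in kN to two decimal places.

(R or Lr) → R = 141.63 kN.
1.4(207.62) + 1.4(131.54) + 0.6(141.63) = 559.80
P_u = 559.80 kN.

559.80 kN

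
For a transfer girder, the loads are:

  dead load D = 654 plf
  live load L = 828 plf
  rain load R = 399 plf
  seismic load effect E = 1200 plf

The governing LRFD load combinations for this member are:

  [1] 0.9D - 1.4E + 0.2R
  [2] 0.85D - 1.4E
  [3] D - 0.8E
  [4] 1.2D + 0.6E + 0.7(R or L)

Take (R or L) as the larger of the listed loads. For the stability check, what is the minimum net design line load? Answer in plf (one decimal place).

(R or L) → L = 828 plf.
[1] 0.9(654) - 1.4(1200) + 0.2(399) = 588.6 - 1680.0 + 79.8 = -1011.6
[2] 0.85(654) - 1.4(1200) = 555.9 - 1680.0 = -1124.1
[3] 1.0(654) - 0.8(1200) = 654.0 - 960.0 = -306.0
[4] 1.2(654) + 0.6(1200) + 0.7(828) = 784.8 + 720.0 + 579.6 = 2084.4
Combination 2 gives the minimum: -1124.1 plf.

-1124.1 plf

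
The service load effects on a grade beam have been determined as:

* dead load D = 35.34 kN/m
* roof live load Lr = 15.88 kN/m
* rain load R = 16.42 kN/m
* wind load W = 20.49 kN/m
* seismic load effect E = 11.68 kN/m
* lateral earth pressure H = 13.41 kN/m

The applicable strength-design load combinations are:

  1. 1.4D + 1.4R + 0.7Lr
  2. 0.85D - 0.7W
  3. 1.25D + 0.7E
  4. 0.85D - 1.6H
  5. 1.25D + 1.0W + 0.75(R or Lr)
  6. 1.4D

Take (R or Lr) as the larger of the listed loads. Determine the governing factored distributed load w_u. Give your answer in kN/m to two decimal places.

83.58 kN/m

(R or Lr) → R = 16.42 kN/m.
1. 1.4(35.34) + 1.4(16.42) + 0.7(15.88) = 83.58
2. 0.85(35.34) - 0.7(20.49) = 15.70
3. 1.25(35.34) + 0.7(11.68) = 52.35
4. 0.85(35.34) - 1.6(13.41) = 8.58
5. 1.25(35.34) + 1.0(20.49) + 0.75(16.42) = 76.98
6. 1.4(35.34) = 49.48
The controlling combination is 1, giving 83.58 kN/m.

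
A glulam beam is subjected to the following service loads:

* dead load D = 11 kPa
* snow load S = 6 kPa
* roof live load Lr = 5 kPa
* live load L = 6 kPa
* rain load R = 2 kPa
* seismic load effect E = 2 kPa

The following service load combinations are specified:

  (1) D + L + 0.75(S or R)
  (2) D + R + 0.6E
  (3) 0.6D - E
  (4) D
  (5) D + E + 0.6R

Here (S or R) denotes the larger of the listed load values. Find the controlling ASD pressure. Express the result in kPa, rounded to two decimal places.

21.50 kPa

(S or R) → S = 6 kPa.
(1) 1.0(11) + 1.0(6) + 0.75(6) = 11.00 + 6.00 + 4.50 = 21.50
(2) 1.0(11) + 1.0(2) + 0.6(2) = 11.00 + 2.00 + 1.20 = 14.20
(3) 0.6(11) - 1.0(2) = 6.60 - 2.00 = 4.60
(4) 1.0(11) = 11.00
(5) 1.0(11) + 1.0(2) + 0.6(2) = 11.00 + 2.00 + 1.20 = 14.20
The controlling combination is 1, giving 21.50 kPa.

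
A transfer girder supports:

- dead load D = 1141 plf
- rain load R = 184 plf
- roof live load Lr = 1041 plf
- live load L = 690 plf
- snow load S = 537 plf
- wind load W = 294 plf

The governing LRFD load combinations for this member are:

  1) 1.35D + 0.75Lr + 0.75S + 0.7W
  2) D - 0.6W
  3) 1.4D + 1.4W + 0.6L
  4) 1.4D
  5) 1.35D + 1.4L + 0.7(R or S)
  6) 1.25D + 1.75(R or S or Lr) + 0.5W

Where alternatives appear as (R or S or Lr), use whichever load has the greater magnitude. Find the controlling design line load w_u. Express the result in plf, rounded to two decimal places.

(R or S) → S = 537 plf; (R or S or Lr) → Lr = 1041 plf.
1) 1.35(1141) + 0.75(1041) + 0.75(537) + 0.7(294) = 1540.35 + 780.75 + 402.75 + 205.80 = 2929.65
2) 1.0(1141) - 0.6(294) = 1141.00 - 176.40 = 964.60
3) 1.4(1141) + 1.4(294) + 0.6(690) = 1597.40 + 411.60 + 414.00 = 2423.00
4) 1.4(1141) = 1597.40
5) 1.35(1141) + 1.4(690) + 0.7(537) = 1540.35 + 966.00 + 375.90 = 2882.25
6) 1.25(1141) + 1.75(1041) + 0.5(294) = 1426.25 + 1821.75 + 147.00 = 3395.00
The controlling combination is 6, giving 3395.00 plf.

3395.00 plf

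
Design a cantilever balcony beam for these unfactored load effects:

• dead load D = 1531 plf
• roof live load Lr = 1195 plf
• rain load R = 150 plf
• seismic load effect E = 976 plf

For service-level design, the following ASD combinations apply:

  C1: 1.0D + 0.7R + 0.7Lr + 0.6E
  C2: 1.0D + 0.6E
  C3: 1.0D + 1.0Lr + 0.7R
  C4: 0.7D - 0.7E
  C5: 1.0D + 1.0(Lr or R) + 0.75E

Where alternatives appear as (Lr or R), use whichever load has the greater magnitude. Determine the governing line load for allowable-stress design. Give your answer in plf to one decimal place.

3458.0 plf

(Lr or R) → Lr = 1195 plf.
C1: 1.0(1531) + 0.7(150) + 0.7(1195) + 0.6(976) = 3058.1
C2: 1.0(1531) + 0.6(976) = 2116.6
C3: 1.0(1531) + 1.0(1195) + 0.7(150) = 2831.0
C4: 0.7(1531) - 0.7(976) = 388.5
C5: 1.0(1531) + 1.0(1195) + 0.75(976) = 3458.0
Maximum is from combination 5.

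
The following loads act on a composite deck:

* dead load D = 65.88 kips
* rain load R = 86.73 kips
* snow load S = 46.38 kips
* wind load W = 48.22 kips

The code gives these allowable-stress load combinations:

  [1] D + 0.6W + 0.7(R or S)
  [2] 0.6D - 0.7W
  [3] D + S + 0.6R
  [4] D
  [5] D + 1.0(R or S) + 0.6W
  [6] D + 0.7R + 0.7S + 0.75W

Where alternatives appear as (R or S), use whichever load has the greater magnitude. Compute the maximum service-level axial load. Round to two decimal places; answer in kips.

(R or S) → R = 86.73 kips.
[1] 1.0(65.88) + 0.6(48.22) + 0.7(86.73) = 65.88 + 28.93 + 60.71 = 155.52
[2] 0.6(65.88) - 0.7(48.22) = 5.77
[3] 1.0(65.88) + 1.0(46.38) + 0.6(86.73) = 65.88 + 46.38 + 52.04 = 164.30
[4] 1.0(65.88) = 65.88
[5] 1.0(65.88) + 1.0(86.73) + 0.6(48.22) = 65.88 + 86.73 + 28.93 = 181.54
[6] 1.0(65.88) + 0.7(86.73) + 0.7(46.38) + 0.75(48.22) = 195.22
The controlling combination is 6, giving 195.22 kips.

195.22 kips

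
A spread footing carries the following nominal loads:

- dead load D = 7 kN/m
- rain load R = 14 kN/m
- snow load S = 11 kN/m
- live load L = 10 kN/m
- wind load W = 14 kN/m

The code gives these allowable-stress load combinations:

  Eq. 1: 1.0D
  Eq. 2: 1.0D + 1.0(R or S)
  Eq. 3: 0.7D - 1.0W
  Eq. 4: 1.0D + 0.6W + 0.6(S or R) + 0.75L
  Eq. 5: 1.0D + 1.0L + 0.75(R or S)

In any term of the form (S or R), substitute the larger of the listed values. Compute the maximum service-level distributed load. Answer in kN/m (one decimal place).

(R or S) → R = 14 kN/m; (S or R) → R = 14 kN/m.
Eq. 1: 1.0(7) = 7.0
Eq. 2: 1.0(7) + 1.0(14) = 7.0 + 14.0 = 21.0
Eq. 3: 0.7(7) - 1.0(14) = 4.9 - 14.0 = -9.1
Eq. 4: 1.0(7) + 0.6(14) + 0.6(14) + 0.75(10) = 7.0 + 8.4 + 8.4 + 7.5 = 31.3
Eq. 5: 1.0(7) + 1.0(10) + 0.75(14) = 7.0 + 10.0 + 10.5 = 27.5
Combination 4 governs: w = 31.3 kN/m.

31.3 kN/m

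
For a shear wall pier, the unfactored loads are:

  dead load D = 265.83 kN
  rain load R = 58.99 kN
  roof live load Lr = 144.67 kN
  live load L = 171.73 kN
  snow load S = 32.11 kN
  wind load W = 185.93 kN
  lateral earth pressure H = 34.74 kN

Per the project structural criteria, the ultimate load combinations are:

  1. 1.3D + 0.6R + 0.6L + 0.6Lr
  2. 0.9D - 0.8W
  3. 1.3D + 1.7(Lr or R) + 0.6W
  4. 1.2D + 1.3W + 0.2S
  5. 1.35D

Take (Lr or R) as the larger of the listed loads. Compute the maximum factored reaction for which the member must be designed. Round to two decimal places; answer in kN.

703.08 kN

(Lr or R) → Lr = 144.67 kN.
1. 1.3(265.83) + 0.6(58.99) + 0.6(171.73) + 0.6(144.67) = 345.58 + 35.39 + 103.04 + 86.80 = 570.81
2. 0.9(265.83) - 0.8(185.93) = 90.50
3. 1.3(265.83) + 1.7(144.67) + 0.6(185.93) = 345.58 + 245.94 + 111.56 = 703.08
4. 1.2(265.83) + 1.3(185.93) + 0.2(32.11) = 319.00 + 241.71 + 6.42 = 567.13
5. 1.35(265.83) = 358.87
Maximum is from combination 3.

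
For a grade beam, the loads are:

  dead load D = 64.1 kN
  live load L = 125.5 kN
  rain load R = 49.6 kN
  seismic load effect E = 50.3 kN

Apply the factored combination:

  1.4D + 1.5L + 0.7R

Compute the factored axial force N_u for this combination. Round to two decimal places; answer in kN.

1.4(64.1) + 1.5(125.5) + 0.7(49.6) = 89.74 + 188.25 + 34.72 = 312.71
N_u = 312.71 kN.

312.71 kN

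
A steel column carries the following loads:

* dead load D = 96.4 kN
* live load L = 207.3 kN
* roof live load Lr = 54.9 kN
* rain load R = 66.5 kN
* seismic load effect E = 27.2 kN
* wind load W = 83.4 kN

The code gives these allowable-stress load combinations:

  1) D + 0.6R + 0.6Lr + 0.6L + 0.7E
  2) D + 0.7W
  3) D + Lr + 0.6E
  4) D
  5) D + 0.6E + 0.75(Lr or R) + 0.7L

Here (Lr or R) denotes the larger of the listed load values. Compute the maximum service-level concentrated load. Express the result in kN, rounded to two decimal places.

312.66 kN

(Lr or R) → R = 66.5 kN.
1) 1.0(96.4) + 0.6(66.5) + 0.6(54.9) + 0.6(207.3) + 0.7(27.2) = 96.40 + 39.90 + 32.94 + 124.38 + 19.04 = 312.66
2) 1.0(96.4) + 0.7(83.4) = 96.40 + 58.38 = 154.78
3) 1.0(96.4) + 1.0(54.9) + 0.6(27.2) = 96.40 + 54.90 + 16.32 = 167.62
4) 1.0(96.4) = 96.40
5) 1.0(96.4) + 0.6(27.2) + 0.75(66.5) + 0.7(207.3) = 96.40 + 16.32 + 49.88 + 145.11 = 307.71
The controlling combination is 1, giving 312.66 kN.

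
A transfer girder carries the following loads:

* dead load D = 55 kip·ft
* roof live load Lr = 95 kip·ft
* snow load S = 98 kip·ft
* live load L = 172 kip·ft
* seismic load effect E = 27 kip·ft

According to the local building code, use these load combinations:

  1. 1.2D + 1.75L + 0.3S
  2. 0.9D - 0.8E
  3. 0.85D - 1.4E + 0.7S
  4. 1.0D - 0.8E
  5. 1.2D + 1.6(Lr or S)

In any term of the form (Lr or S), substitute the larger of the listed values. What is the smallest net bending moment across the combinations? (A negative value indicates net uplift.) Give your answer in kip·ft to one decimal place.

27.9 kip·ft

(Lr or S) → S = 98 kip·ft.
1. 1.2(55) + 1.75(172) + 0.3(98) = 66.0 + 301.0 + 29.4 = 396.4
2. 0.9(55) - 0.8(27) = 49.5 - 21.6 = 27.9
3. 0.85(55) - 1.4(27) + 0.7(98) = 46.8 - 37.8 + 68.6 = 77.6
4. 1.0(55) - 0.8(27) = 55.0 - 21.6 = 33.4
5. 1.2(55) + 1.6(98) = 66.0 + 156.8 = 222.8
Combination 2 gives the minimum: 27.9 kip·ft.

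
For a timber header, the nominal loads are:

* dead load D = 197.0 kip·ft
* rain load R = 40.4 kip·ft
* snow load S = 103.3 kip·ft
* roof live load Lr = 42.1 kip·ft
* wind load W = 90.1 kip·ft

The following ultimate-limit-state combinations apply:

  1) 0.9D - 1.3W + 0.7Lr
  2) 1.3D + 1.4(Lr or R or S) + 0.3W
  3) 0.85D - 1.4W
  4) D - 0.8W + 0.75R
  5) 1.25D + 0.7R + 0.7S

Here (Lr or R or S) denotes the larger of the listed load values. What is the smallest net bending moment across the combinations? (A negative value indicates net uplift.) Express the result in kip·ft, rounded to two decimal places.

(Lr or R or S) → S = 103.3 kip·ft.
1) 0.9(197.0) - 1.3(90.1) + 0.7(42.1) = 177.30 - 117.13 + 29.47 = 89.64
2) 1.3(197.0) + 1.4(103.3) + 0.3(90.1) = 256.10 + 144.62 + 27.03 = 427.75
3) 0.85(197.0) - 1.4(90.1) = 167.45 - 126.14 = 41.31
4) 1.0(197.0) - 0.8(90.1) + 0.75(40.4) = 197.00 - 72.08 + 30.30 = 155.22
5) 1.25(197.0) + 0.7(40.4) + 0.7(103.3) = 246.25 + 28.28 + 72.31 = 346.84
Combination 3 gives the minimum: 41.31 kip·ft.

41.31 kip·ft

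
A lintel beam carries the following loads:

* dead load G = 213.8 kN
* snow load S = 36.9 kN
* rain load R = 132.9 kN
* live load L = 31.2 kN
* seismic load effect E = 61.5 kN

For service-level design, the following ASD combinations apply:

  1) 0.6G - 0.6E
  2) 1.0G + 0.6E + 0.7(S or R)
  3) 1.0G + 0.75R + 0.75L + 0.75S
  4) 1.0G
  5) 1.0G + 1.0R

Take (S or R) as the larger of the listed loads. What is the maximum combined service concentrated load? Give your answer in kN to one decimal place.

(S or R) → R = 132.9 kN.
1) 0.6(213.8) - 0.6(61.5) = 128.3 - 36.9 = 91.4
2) 1.0(213.8) + 0.6(61.5) + 0.7(132.9) = 213.8 + 36.9 + 93.0 = 343.7
3) 1.0(213.8) + 0.75(132.9) + 0.75(31.2) + 0.75(36.9) = 213.8 + 99.7 + 23.4 + 27.7 = 364.6
4) 1.0(213.8) = 213.8
5) 1.0(213.8) + 1.0(132.9) = 213.8 + 132.9 = 346.7
Combination 3 governs: P = 364.6 kN.

364.6 kN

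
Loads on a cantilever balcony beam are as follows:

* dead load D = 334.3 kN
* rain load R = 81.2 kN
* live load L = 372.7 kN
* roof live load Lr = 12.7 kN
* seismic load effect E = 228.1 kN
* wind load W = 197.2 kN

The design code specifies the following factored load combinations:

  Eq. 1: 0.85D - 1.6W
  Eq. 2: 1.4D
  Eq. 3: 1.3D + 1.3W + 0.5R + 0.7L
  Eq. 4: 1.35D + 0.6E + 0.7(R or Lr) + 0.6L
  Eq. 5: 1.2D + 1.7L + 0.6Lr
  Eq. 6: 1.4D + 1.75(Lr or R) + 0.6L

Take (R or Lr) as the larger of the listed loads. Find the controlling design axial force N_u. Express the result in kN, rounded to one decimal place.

1042.4 kN

(R or Lr) → R = 81.2 kN; (Lr or R) → R = 81.2 kN.
Eq. 1: 0.85(334.3) - 1.6(197.2) = -31.4
Eq. 2: 1.4(334.3) = 468.0
Eq. 3: 1.3(334.3) + 1.3(197.2) + 0.5(81.2) + 0.7(372.7) = 992.4
Eq. 4: 1.35(334.3) + 0.6(228.1) + 0.7(81.2) + 0.6(372.7) = 451.3 + 136.9 + 56.8 + 223.6 = 868.6
Eq. 5: 1.2(334.3) + 1.7(372.7) + 0.6(12.7) = 401.2 + 633.6 + 7.6 = 1042.4
Eq. 6: 1.4(334.3) + 1.75(81.2) + 0.6(372.7) = 468.0 + 142.1 + 223.6 = 833.7
Combination 5 governs: N_u = 1042.4 kN.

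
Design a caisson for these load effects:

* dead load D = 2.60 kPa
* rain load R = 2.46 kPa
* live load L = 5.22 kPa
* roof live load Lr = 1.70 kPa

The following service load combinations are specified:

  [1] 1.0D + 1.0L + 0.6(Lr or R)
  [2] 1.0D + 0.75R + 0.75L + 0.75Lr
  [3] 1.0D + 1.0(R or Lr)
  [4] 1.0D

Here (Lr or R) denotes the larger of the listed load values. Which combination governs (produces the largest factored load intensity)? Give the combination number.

Combination 2

(Lr or R) → R = 2.46 kPa; (R or Lr) → R = 2.46 kPa.
[1] 1.0(2.60) + 1.0(5.22) + 0.6(2.46) = 2.60 + 5.22 + 1.48 = 9.30
[2] 1.0(2.60) + 0.75(2.46) + 0.75(5.22) + 0.75(1.70) = 9.64
[3] 1.0(2.60) + 1.0(2.46) = 2.60 + 2.46 = 5.06
[4] 1.0(2.60) = 2.60
The largest value is 9.64 kPa from combination 2.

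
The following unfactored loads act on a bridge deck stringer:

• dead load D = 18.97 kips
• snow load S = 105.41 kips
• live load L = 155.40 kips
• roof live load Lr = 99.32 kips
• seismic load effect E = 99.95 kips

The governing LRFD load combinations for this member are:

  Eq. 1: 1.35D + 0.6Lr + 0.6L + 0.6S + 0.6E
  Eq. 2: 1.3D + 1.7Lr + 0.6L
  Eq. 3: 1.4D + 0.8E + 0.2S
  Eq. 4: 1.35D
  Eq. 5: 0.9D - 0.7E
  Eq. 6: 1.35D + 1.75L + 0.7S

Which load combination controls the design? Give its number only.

Combination 6

Eq. 1: 1.35(18.97) + 0.6(99.32) + 0.6(155.40) + 0.6(105.41) + 0.6(99.95) = 25.61 + 59.59 + 93.24 + 63.25 + 59.97 = 301.66
Eq. 2: 1.3(18.97) + 1.7(99.32) + 0.6(155.40) = 286.75
Eq. 3: 1.4(18.97) + 0.8(99.95) + 0.2(105.41) = 26.56 + 79.96 + 21.08 = 127.60
Eq. 4: 1.35(18.97) = 25.61
Eq. 5: 0.9(18.97) - 0.7(99.95) = -52.89
Eq. 6: 1.35(18.97) + 1.75(155.40) + 0.7(105.41) = 25.61 + 271.95 + 73.79 = 371.35
The largest value is 371.35 kips from combination 6.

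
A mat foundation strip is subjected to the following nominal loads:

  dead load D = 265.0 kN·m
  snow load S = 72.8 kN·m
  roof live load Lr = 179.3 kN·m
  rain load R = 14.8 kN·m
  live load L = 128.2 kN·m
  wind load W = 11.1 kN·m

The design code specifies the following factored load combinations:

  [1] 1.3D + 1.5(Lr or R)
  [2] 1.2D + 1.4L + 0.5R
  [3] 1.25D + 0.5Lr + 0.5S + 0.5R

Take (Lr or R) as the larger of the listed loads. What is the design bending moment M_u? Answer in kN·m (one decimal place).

(Lr or R) → Lr = 179.3 kN·m.
[1] 1.3(265.0) + 1.5(179.3) = 613.5
[2] 1.2(265.0) + 1.4(128.2) + 0.5(14.8) = 504.9
[3] 1.25(265.0) + 0.5(179.3) + 0.5(72.8) + 0.5(14.8) = 464.7
Combination 1 governs: M_u = 613.5 kN·m.

613.5 kN·m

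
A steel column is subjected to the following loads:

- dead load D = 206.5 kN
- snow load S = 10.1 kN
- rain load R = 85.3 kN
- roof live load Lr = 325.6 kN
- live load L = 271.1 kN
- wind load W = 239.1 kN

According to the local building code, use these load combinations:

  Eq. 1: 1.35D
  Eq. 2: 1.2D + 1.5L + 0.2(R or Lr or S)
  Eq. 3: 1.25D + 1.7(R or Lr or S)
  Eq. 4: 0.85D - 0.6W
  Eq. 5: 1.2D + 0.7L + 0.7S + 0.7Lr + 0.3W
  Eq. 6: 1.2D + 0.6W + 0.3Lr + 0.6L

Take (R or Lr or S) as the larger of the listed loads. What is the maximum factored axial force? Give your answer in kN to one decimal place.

(R or Lr or S) → Lr = 325.6 kN.
Eq. 1: 1.35(206.5) = 278.8
Eq. 2: 1.2(206.5) + 1.5(271.1) + 0.2(325.6) = 247.8 + 406.7 + 65.1 = 719.6
Eq. 3: 1.25(206.5) + 1.7(325.6) = 258.1 + 553.5 = 811.6
Eq. 4: 0.85(206.5) - 0.6(239.1) = 32.1
Eq. 5: 1.2(206.5) + 0.7(271.1) + 0.7(10.1) + 0.7(325.6) + 0.3(239.1) = 247.8 + 189.8 + 7.1 + 227.9 + 71.7 = 744.3
Eq. 6: 1.2(206.5) + 0.6(239.1) + 0.3(325.6) + 0.6(271.1) = 651.6
The controlling combination is 3, giving 811.6 kN.

811.6 kN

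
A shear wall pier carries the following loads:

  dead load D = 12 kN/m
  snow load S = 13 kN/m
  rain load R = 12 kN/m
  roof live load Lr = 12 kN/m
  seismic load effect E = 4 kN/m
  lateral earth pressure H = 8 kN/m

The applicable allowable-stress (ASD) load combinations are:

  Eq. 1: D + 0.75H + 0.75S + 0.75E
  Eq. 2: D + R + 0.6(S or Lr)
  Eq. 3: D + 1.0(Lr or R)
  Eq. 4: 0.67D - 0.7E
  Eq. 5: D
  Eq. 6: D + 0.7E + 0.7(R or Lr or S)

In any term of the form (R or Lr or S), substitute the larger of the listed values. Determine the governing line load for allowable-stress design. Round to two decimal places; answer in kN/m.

31.80 kN/m

(S or Lr) → S = 13 kN/m; (Lr or R) → Lr = 12 kN/m; (R or Lr or S) → S = 13 kN/m.
Eq. 1: 1.0(12) + 0.75(8) + 0.75(13) + 0.75(4) = 12.00 + 6.00 + 9.75 + 3.00 = 30.75
Eq. 2: 1.0(12) + 1.0(12) + 0.6(13) = 12.00 + 12.00 + 7.80 = 31.80
Eq. 3: 1.0(12) + 1.0(12) = 12.00 + 12.00 = 24.00
Eq. 4: 0.67(12) - 0.7(4) = 8.04 - 2.80 = 5.24
Eq. 5: 1.0(12) = 12.00
Eq. 6: 1.0(12) + 0.7(4) + 0.7(13) = 12.00 + 2.80 + 9.10 = 23.90
The controlling combination is 2, giving 31.80 kN/m.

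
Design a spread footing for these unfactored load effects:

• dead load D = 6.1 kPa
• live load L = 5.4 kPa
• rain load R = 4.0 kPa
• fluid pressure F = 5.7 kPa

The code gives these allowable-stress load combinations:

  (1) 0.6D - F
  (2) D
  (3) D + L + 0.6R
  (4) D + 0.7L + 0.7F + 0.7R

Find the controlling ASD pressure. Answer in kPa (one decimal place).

(1) 0.6(6.1) - 1.0(5.7) = 3.7 - 5.7 = -2.0
(2) 1.0(6.1) = 6.1
(3) 1.0(6.1) + 1.0(5.4) + 0.6(4.0) = 6.1 + 5.4 + 2.4 = 13.9
(4) 1.0(6.1) + 0.7(5.4) + 0.7(5.7) + 0.7(4.0) = 6.1 + 3.8 + 4.0 + 2.8 = 16.7
Maximum is from combination 4.

16.7 kPa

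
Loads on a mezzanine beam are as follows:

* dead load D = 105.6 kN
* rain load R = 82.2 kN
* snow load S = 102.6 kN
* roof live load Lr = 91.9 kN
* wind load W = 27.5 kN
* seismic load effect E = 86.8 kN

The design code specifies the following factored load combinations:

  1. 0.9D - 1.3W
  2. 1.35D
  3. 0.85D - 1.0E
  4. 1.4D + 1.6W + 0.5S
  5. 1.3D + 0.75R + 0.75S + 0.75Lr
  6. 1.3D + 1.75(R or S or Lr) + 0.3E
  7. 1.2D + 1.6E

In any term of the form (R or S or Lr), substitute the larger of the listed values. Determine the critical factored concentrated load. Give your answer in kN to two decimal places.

344.81 kN

(R or S or Lr) → S = 102.6 kN.
1. 0.9(105.6) - 1.3(27.5) = 95.04 - 35.75 = 59.29
2. 1.35(105.6) = 142.56
3. 0.85(105.6) - 1.0(86.8) = 89.76 - 86.80 = 2.96
4. 1.4(105.6) + 1.6(27.5) + 0.5(102.6) = 147.84 + 44.00 + 51.30 = 243.14
5. 1.3(105.6) + 0.75(82.2) + 0.75(102.6) + 0.75(91.9) = 137.28 + 61.65 + 76.95 + 68.93 = 344.81
6. 1.3(105.6) + 1.75(102.6) + 0.3(86.8) = 137.28 + 179.55 + 26.04 = 342.87
7. 1.2(105.6) + 1.6(86.8) = 126.72 + 138.88 = 265.60
Combination 5 governs: P_u = 344.81 kN.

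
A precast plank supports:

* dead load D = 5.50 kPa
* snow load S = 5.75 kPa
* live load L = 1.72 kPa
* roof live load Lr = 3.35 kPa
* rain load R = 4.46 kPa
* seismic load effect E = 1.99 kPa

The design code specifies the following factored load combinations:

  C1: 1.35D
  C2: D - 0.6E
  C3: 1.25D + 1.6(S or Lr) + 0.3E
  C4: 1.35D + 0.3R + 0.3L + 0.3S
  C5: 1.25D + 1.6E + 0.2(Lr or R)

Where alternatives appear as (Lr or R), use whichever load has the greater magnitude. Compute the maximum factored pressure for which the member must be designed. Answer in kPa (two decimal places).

16.67 kPa

(S or Lr) → S = 5.75 kPa; (Lr or R) → R = 4.46 kPa.
C1: 1.35(5.50) = 7.43
C2: 1.0(5.50) - 0.6(1.99) = 5.50 - 1.19 = 4.31
C3: 1.25(5.50) + 1.6(5.75) + 0.3(1.99) = 16.67
C4: 1.35(5.50) + 0.3(4.46) + 0.3(1.72) + 0.3(5.75) = 11.00
C5: 1.25(5.50) + 1.6(1.99) + 0.2(4.46) = 6.88 + 3.18 + 0.89 = 10.95
The controlling combination is 3, giving 16.67 kPa.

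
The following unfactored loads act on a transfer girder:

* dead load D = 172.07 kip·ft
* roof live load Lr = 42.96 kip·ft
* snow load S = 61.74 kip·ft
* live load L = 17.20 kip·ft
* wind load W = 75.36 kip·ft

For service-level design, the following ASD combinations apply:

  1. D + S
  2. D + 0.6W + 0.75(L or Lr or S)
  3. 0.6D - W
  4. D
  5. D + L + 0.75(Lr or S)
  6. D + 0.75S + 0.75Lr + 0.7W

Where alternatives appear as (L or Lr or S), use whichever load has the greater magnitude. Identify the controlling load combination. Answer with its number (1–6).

Combination 6

(L or Lr or S) → S = 61.74 kip·ft; (Lr or S) → S = 61.74 kip·ft.
1. 1.0(172.07) + 1.0(61.74) = 233.81
2. 1.0(172.07) + 0.6(75.36) + 0.75(61.74) = 263.59
3. 0.6(172.07) - 1.0(75.36) = 27.88
4. 1.0(172.07) = 172.07
5. 1.0(172.07) + 1.0(17.20) + 0.75(61.74) = 235.58
6. 1.0(172.07) + 0.75(61.74) + 0.75(42.96) + 0.7(75.36) = 303.35
The largest value is 303.35 kip·ft from combination 6.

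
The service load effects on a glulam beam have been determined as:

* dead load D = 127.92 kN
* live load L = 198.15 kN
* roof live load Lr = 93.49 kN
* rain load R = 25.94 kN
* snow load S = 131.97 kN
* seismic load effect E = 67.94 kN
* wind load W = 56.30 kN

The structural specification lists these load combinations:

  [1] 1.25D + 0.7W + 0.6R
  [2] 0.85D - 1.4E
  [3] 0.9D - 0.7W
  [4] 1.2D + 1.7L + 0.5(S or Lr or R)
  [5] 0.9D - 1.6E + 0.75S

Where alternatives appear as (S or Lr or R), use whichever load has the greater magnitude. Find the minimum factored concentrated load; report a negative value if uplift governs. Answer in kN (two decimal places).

13.62 kN

(S or Lr or R) → S = 131.97 kN.
[1] 1.25(127.92) + 0.7(56.30) + 0.6(25.94) = 159.90 + 39.41 + 15.56 = 214.87
[2] 0.85(127.92) - 1.4(67.94) = 13.62
[3] 0.9(127.92) - 0.7(56.30) = 115.13 - 39.41 = 75.72
[4] 1.2(127.92) + 1.7(198.15) + 0.5(131.97) = 556.34
[5] 0.9(127.92) - 1.6(67.94) + 0.75(131.97) = 105.40
Combination 2 gives the minimum: 13.62 kN.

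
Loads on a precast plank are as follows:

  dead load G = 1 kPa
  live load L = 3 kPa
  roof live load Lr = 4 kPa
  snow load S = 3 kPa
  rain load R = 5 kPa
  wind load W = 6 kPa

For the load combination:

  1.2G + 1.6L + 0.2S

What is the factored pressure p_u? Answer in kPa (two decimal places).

1.2(1) + 1.6(3) + 0.2(3) = 1.20 + 4.80 + 0.60 = 6.60
p_u = 6.60 kPa.

6.60 kPa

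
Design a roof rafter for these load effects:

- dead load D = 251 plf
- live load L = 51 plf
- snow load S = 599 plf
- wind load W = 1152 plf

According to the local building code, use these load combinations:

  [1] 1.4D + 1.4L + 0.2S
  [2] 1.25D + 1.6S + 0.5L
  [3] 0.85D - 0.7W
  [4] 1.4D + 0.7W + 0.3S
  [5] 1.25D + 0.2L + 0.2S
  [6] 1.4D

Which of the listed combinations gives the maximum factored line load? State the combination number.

[1] 1.4(251) + 1.4(51) + 0.2(599) = 351.40 + 71.40 + 119.80 = 542.60
[2] 1.25(251) + 1.6(599) + 0.5(51) = 313.75 + 958.40 + 25.50 = 1297.65
[3] 0.85(251) - 0.7(1152) = 213.35 - 806.40 = -593.05
[4] 1.4(251) + 0.7(1152) + 0.3(599) = 351.40 + 806.40 + 179.70 = 1337.50
[5] 1.25(251) + 0.2(51) + 0.2(599) = 313.75 + 10.20 + 119.80 = 443.75
[6] 1.4(251) = 351.40
The largest value is 1337.50 plf from combination 4.

Combination 4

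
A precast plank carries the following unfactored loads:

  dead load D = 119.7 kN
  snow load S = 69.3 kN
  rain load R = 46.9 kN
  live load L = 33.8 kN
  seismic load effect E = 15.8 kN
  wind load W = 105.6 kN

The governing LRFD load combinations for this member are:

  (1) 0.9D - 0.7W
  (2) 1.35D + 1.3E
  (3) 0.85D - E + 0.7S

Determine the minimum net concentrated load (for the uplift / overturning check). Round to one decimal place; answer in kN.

33.8 kN

(1) 0.9(119.7) - 0.7(105.6) = 33.8
(2) 1.35(119.7) + 1.3(15.8) = 182.1
(3) 0.85(119.7) - 1.0(15.8) + 0.7(69.3) = 134.5
Combination 1 gives the minimum: 33.8 kN.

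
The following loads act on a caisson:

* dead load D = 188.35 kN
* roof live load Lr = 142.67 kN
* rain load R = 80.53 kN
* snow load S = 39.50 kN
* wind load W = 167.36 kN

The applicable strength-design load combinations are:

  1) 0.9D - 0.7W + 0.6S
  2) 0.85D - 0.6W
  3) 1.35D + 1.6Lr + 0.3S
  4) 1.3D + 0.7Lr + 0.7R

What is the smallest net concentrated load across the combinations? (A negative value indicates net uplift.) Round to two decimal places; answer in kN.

1) 0.9(188.35) - 0.7(167.36) + 0.6(39.50) = 76.06
2) 0.85(188.35) - 0.6(167.36) = 160.10 - 100.42 = 59.68
3) 1.35(188.35) + 1.6(142.67) + 0.3(39.50) = 254.27 + 228.27 + 11.85 = 494.39
4) 1.3(188.35) + 0.7(142.67) + 0.7(80.53) = 244.86 + 99.87 + 56.37 = 401.10
Combination 2 gives the minimum: 59.68 kN.

59.68 kN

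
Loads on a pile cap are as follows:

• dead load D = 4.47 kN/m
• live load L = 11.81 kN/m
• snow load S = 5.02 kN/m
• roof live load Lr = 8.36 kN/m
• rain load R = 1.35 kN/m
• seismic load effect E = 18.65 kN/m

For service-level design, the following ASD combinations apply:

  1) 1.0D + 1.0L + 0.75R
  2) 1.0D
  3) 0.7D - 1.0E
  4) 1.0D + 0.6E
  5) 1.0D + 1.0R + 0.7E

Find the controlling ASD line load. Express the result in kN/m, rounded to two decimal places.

1) 1.0(4.47) + 1.0(11.81) + 0.75(1.35) = 4.47 + 11.81 + 1.01 = 17.29
2) 1.0(4.47) = 4.47
3) 0.7(4.47) - 1.0(18.65) = 3.13 - 18.65 = -15.52
4) 1.0(4.47) + 0.6(18.65) = 4.47 + 11.19 = 15.66
5) 1.0(4.47) + 1.0(1.35) + 0.7(18.65) = 4.47 + 1.35 + 13.06 = 18.88
The controlling combination is 5, giving 18.88 kN/m.

18.88 kN/m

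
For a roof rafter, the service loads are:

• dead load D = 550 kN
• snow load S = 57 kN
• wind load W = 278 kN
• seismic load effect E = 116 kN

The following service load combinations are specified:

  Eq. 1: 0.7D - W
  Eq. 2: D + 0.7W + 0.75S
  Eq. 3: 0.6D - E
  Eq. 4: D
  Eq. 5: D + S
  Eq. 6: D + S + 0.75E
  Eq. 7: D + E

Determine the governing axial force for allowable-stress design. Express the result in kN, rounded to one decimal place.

Eq. 1: 0.7(550) - 1.0(278) = 385.0 - 278.0 = 107.0
Eq. 2: 1.0(550) + 0.7(278) + 0.75(57) = 550.0 + 194.6 + 42.8 = 787.4
Eq. 3: 0.6(550) - 1.0(116) = 330.0 - 116.0 = 214.0
Eq. 4: 1.0(550) = 550.0
Eq. 5: 1.0(550) + 1.0(57) = 550.0 + 57.0 = 607.0
Eq. 6: 1.0(550) + 1.0(57) + 0.75(116) = 550.0 + 57.0 + 87.0 = 694.0
Eq. 7: 1.0(550) + 1.0(116) = 550.0 + 116.0 = 666.0
Combination 2 governs: N = 787.4 kN.

787.4 kN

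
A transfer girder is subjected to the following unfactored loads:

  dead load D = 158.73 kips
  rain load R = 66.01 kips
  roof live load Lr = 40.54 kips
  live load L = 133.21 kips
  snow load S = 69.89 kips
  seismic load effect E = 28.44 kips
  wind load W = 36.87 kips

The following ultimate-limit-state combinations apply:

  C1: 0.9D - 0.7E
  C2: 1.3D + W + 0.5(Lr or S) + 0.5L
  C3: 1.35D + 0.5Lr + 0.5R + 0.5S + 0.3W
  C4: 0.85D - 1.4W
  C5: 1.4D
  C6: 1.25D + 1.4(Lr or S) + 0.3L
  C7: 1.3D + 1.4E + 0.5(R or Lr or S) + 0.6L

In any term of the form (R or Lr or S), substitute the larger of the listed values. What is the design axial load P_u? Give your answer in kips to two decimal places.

361.04 kips

(Lr or S) → S = 69.89 kips; (R or Lr or S) → S = 69.89 kips.
C1: 0.9(158.73) - 0.7(28.44) = 142.86 - 19.91 = 122.95
C2: 1.3(158.73) + 1.0(36.87) + 0.5(69.89) + 0.5(133.21) = 344.77
C3: 1.35(158.73) + 0.5(40.54) + 0.5(66.01) + 0.5(69.89) + 0.3(36.87) = 313.57
C4: 0.85(158.73) - 1.4(36.87) = 134.92 - 51.62 = 83.30
C5: 1.4(158.73) = 222.22
C6: 1.25(158.73) + 1.4(69.89) + 0.3(133.21) = 198.41 + 97.85 + 39.96 = 336.22
C7: 1.3(158.73) + 1.4(28.44) + 0.5(69.89) + 0.6(133.21) = 361.04
Combination 7 governs: P_u = 361.04 kips.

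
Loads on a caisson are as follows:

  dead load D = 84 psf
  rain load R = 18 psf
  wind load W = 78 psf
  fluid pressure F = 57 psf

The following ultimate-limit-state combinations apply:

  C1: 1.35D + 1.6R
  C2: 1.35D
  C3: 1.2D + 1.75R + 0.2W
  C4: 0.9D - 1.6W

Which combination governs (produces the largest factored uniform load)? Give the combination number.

C1: 1.35(84) + 1.6(18) = 113.40 + 28.80 = 142.20
C2: 1.35(84) = 113.40
C3: 1.2(84) + 1.75(18) + 0.2(78) = 100.80 + 31.50 + 15.60 = 147.90
C4: 0.9(84) - 1.6(78) = 75.60 - 124.80 = -49.20
The largest value is 147.90 psf from combination 3.

Combination 3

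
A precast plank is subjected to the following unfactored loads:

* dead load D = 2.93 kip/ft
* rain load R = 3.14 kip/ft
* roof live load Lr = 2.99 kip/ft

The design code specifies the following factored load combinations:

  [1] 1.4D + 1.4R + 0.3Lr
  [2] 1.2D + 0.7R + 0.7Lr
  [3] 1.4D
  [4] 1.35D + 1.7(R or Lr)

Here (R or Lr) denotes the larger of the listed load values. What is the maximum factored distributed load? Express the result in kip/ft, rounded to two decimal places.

(R or Lr) → R = 3.14 kip/ft.
[1] 1.4(2.93) + 1.4(3.14) + 0.3(2.99) = 4.10 + 4.40 + 0.90 = 9.40
[2] 1.2(2.93) + 0.7(3.14) + 0.7(2.99) = 3.52 + 2.20 + 2.09 = 7.81
[3] 1.4(2.93) = 4.10
[4] 1.35(2.93) + 1.7(3.14) = 9.29
Combination 1 governs: w_u = 9.40 kip/ft.

9.40 kip/ft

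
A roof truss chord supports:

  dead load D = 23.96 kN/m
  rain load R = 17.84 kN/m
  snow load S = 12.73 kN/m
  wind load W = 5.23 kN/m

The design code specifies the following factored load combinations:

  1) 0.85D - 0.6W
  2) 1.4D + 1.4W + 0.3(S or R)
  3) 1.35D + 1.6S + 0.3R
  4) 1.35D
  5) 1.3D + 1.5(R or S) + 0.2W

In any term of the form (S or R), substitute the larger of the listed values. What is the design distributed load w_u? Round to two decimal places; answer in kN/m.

58.95 kN/m

(S or R) → R = 17.84 kN/m; (R or S) → R = 17.84 kN/m.
1) 0.85(23.96) - 0.6(5.23) = 20.37 - 3.14 = 17.23
2) 1.4(23.96) + 1.4(5.23) + 0.3(17.84) = 46.22
3) 1.35(23.96) + 1.6(12.73) + 0.3(17.84) = 32.35 + 20.37 + 5.35 = 58.07
4) 1.35(23.96) = 32.35
5) 1.3(23.96) + 1.5(17.84) + 0.2(5.23) = 58.95
Maximum is from combination 5.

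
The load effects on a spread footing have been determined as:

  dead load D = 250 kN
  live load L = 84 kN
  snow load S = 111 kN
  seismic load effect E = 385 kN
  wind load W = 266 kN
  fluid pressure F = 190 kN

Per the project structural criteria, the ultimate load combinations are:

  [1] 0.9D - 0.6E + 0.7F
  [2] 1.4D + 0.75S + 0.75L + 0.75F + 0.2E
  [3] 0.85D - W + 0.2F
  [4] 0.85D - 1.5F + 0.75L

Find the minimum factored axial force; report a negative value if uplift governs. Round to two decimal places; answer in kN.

[1] 0.9(250) - 0.6(385) + 0.7(190) = 225.00 - 231.00 + 133.00 = 127.00
[2] 1.4(250) + 0.75(111) + 0.75(84) + 0.75(190) + 0.2(385) = 350.00 + 83.25 + 63.00 + 142.50 + 77.00 = 715.75
[3] 0.85(250) - 1.0(266) + 0.2(190) = 212.50 - 266.00 + 38.00 = -15.50
[4] 0.85(250) - 1.5(190) + 0.75(84) = 212.50 - 285.00 + 63.00 = -9.50
Combination 3 gives the minimum: -15.50 kN.

-15.50 kN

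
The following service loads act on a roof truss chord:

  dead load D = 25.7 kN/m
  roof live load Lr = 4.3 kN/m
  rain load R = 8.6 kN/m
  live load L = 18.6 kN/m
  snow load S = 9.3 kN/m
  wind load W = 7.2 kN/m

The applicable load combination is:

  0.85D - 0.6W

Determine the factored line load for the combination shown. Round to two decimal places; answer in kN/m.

0.85(25.7) - 0.6(7.2) = 17.53
w_u = 17.53 kN/m.

17.53 kN/m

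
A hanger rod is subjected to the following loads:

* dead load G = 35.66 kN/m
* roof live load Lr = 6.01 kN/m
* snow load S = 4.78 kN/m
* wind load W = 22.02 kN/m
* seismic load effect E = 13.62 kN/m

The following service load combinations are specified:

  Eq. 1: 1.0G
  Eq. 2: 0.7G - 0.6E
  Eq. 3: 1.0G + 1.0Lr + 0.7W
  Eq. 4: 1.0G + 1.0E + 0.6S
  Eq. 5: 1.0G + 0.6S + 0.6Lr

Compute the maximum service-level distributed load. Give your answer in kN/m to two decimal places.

Eq. 1: 1.0(35.66) = 35.66
Eq. 2: 0.7(35.66) - 0.6(13.62) = 24.96 - 8.17 = 16.79
Eq. 3: 1.0(35.66) + 1.0(6.01) + 0.7(22.02) = 35.66 + 6.01 + 15.41 = 57.08
Eq. 4: 1.0(35.66) + 1.0(13.62) + 0.6(4.78) = 35.66 + 13.62 + 2.87 = 52.15
Eq. 5: 1.0(35.66) + 0.6(4.78) + 0.6(6.01) = 42.13
The controlling combination is 3, giving 57.08 kN/m.

57.08 kN/m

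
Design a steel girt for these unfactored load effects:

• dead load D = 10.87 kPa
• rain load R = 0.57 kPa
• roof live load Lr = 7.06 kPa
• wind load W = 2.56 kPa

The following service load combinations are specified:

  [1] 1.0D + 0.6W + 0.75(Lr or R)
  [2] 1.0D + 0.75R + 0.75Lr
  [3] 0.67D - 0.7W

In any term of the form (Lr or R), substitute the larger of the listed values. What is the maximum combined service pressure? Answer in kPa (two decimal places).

17.70 kPa

(Lr or R) → Lr = 7.06 kPa.
[1] 1.0(10.87) + 0.6(2.56) + 0.75(7.06) = 17.70
[2] 1.0(10.87) + 0.75(0.57) + 0.75(7.06) = 16.59
[3] 0.67(10.87) - 0.7(2.56) = 7.28 - 1.79 = 5.49
The controlling combination is 1, giving 17.70 kPa.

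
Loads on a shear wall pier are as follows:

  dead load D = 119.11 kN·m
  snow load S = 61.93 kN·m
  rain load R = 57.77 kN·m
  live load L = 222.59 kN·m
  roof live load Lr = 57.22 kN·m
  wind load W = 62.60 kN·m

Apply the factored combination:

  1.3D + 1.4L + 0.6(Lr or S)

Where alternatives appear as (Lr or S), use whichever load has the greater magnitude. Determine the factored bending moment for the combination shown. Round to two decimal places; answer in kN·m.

(Lr or S) → S = 61.93 kN·m.
1.3(119.11) + 1.4(222.59) + 0.6(61.93) = 154.84 + 311.63 + 37.16 = 503.63
M_u = 503.63 kN·m.

503.63 kN·m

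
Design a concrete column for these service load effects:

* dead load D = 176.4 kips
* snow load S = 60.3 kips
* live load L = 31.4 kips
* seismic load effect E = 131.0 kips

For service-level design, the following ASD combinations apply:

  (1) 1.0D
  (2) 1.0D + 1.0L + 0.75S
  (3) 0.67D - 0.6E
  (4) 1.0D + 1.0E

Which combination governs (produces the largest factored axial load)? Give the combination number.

(1) 1.0(176.4) = 176.40
(2) 1.0(176.4) + 1.0(31.4) + 0.75(60.3) = 176.40 + 31.40 + 45.23 = 253.03
(3) 0.67(176.4) - 0.6(131.0) = 118.19 - 78.60 = 39.59
(4) 1.0(176.4) + 1.0(131.0) = 176.40 + 131.00 = 307.40
The largest value is 307.40 kips from combination 4.

Combination 4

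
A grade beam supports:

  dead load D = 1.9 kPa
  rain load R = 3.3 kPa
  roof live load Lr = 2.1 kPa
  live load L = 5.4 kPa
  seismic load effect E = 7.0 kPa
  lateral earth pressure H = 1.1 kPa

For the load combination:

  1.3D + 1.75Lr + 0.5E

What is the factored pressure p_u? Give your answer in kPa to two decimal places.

9.65 kPa

1.3(1.9) + 1.75(2.1) + 0.5(7.0) = 9.65
p_u = 9.65 kPa.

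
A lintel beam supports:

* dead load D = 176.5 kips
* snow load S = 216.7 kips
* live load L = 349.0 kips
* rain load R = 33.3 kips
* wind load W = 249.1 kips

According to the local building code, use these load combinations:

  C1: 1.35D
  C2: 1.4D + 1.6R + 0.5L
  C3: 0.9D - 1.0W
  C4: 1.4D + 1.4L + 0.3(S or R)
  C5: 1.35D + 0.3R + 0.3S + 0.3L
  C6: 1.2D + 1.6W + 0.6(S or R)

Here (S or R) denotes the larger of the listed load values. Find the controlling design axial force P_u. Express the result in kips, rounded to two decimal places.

800.71 kips

(S or R) → S = 216.7 kips.
C1: 1.35(176.5) = 238.28
C2: 1.4(176.5) + 1.6(33.3) + 0.5(349.0) = 247.10 + 53.28 + 174.50 = 474.88
C3: 0.9(176.5) - 1.0(249.1) = 158.85 - 249.10 = -90.25
C4: 1.4(176.5) + 1.4(349.0) + 0.3(216.7) = 247.10 + 488.60 + 65.01 = 800.71
C5: 1.35(176.5) + 0.3(33.3) + 0.3(216.7) + 0.3(349.0) = 238.28 + 9.99 + 65.01 + 104.70 = 417.98
C6: 1.2(176.5) + 1.6(249.1) + 0.6(216.7) = 211.80 + 398.56 + 130.02 = 740.38
The controlling combination is 4, giving 800.71 kips.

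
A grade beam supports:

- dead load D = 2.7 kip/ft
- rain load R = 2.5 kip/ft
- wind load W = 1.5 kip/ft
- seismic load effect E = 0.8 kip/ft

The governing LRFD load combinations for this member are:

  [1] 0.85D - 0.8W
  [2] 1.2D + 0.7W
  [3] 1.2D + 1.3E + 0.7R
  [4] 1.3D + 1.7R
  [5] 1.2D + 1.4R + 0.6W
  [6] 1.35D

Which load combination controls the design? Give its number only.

Combination 4

[1] 0.85(2.7) - 0.8(1.5) = 2.3 - 1.2 = 1.1
[2] 1.2(2.7) + 0.7(1.5) = 3.2 + 1.1 = 4.3
[3] 1.2(2.7) + 1.3(0.8) + 0.7(2.5) = 3.2 + 1.0 + 1.8 = 6.0
[4] 1.3(2.7) + 1.7(2.5) = 3.5 + 4.3 = 7.8
[5] 1.2(2.7) + 1.4(2.5) + 0.6(1.5) = 3.2 + 3.5 + 0.9 = 7.6
[6] 1.35(2.7) = 3.6
The largest value is 7.8 kip/ft from combination 4.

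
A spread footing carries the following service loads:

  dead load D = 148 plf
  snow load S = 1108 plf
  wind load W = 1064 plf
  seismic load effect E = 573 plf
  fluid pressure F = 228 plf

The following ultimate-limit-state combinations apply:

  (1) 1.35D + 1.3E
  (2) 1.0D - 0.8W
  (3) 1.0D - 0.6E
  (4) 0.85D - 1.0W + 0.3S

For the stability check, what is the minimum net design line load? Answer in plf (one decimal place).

-703.2 plf

(1) 1.35(148) + 1.3(573) = 199.8 + 744.9 = 944.7
(2) 1.0(148) - 0.8(1064) = 148.0 - 851.2 = -703.2
(3) 1.0(148) - 0.6(573) = 148.0 - 343.8 = -195.8
(4) 0.85(148) - 1.0(1064) + 0.3(1108) = 125.8 - 1064.0 + 332.4 = -605.8
Combination 2 gives the minimum: -703.2 plf.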